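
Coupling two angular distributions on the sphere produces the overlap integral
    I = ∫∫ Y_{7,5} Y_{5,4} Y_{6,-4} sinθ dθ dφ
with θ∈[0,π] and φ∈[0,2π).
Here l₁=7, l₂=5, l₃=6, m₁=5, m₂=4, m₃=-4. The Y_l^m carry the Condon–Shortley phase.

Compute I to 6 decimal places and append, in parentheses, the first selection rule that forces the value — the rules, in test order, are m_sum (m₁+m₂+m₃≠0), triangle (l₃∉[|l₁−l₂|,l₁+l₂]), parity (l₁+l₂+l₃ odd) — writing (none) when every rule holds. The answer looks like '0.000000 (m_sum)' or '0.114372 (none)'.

0.000000 (m_sum)

m-sum = 5 + 4 − 4 = 5 ≠ 0 ⇒ I = 0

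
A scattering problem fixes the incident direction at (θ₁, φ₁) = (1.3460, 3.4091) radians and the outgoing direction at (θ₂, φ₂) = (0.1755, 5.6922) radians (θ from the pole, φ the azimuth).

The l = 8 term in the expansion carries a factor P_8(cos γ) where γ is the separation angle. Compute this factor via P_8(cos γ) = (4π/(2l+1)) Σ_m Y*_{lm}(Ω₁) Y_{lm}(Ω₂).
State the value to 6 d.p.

Expand P_8 via completeness: Σ_{m} conj(Y_{8,m}) at Ω₁ times Y_{8,m} at Ω₂ —
  [-8]  conj(Y_{8,-8})(Ω₁) = -0.226585+0.354079i ; Y_{8,-8}(Ω₂) = +0.000000-0.000000i ; Δ = +0.000000+0.000000i
  [-7]  conj(Y_{8,-7})(Ω₁) = +0.114269-0.367118i ; Y_{8,-7}(Ω₂) = -0.000005-0.000008i ; Δ = -0.000004+0.000001i
  [-6]  conj(Y_{8,-6})(Ω₁) = +0.002817-0.082226i ; Y_{8,-6}(Ω₂) = -0.000133-0.000057i ; Δ = -0.000005+0.000011i
  [-5]  conj(Y_{8,-5})(Ω₁) = +0.083165+0.350045i ; Y_{8,-5}(Ω₂) = -0.001474+0.000278i ; Δ = -0.000220-0.000493i
  [-4]  conj(Y_{8,-4})(Ω₁) = -0.019274-0.035217i ; Y_{8,-4}(Ω₂) = -0.008264+0.008137i ; Δ = +0.000446+0.000134i
  [-3]  conj(Y_{8,-3})(Ω₁) = -0.226164-0.234045i ; Y_{8,-3}(Ω₂) = -0.013283+0.064807i ; Δ = +0.018172-0.011548i
  [-2]  conj(Y_{8,-2})(Ω₁) = +0.080212+0.047539i ; Y_{8,-2}(Ω₂) = +0.100262+0.244730i ; Δ = -0.003592+0.024397i
  [-1]  conj(Y_{8,-1})(Ω₁) = +0.294958+0.080841i ; Y_{8,-1}(Ω₂) = +0.538772+0.361507i ; Δ = +0.129690+0.150184i
  [+0]  conj(Y_{8,0})(Ω₁) = -0.108421-0.000000i ; Y_{8,0}(Ω₂) = +0.601644+0.000000i ; Δ = -0.065231-0.000000i
  [+1]  conj(Y_{8,1})(Ω₁) = -0.294958+0.080841i ; Y_{8,1}(Ω₂) = -0.538772+0.361507i ; Δ = +0.129690-0.150184i
  [+2]  conj(Y_{8,2})(Ω₁) = +0.080212-0.047539i ; Y_{8,2}(Ω₂) = +0.100262-0.244730i ; Δ = -0.003592-0.024397i
  [+3]  conj(Y_{8,3})(Ω₁) = +0.226164-0.234045i ; Y_{8,3}(Ω₂) = +0.013283+0.064807i ; Δ = +0.018172+0.011548i
  [+4]  conj(Y_{8,4})(Ω₁) = -0.019274+0.035217i ; Y_{8,4}(Ω₂) = -0.008264-0.008137i ; Δ = +0.000446-0.000134i
  [+5]  conj(Y_{8,5})(Ω₁) = -0.083165+0.350045i ; Y_{8,5}(Ω₂) = +0.001474+0.000278i ; Δ = -0.000220+0.000493i
  [+6]  conj(Y_{8,6})(Ω₁) = +0.002817+0.082226i ; Y_{8,6}(Ω₂) = -0.000133+0.000057i ; Δ = -0.000005-0.000011i
  [+7]  conj(Y_{8,7})(Ω₁) = -0.114269-0.367118i ; Y_{8,7}(Ω₂) = +0.000005-0.000008i ; Δ = -0.000004-0.000001i
  [+8]  conj(Y_{8,8})(Ω₁) = -0.226585-0.354079i ; Y_{8,8}(Ω₂) = +0.000000+0.000000i ; Δ = +0.000000-0.000000i
Accumulated sum +0.223744+0.000000i; after 4π/(2l+1) scaling, +0.165391+0.000000i ⇒ P_8 = 0.165391

0.165391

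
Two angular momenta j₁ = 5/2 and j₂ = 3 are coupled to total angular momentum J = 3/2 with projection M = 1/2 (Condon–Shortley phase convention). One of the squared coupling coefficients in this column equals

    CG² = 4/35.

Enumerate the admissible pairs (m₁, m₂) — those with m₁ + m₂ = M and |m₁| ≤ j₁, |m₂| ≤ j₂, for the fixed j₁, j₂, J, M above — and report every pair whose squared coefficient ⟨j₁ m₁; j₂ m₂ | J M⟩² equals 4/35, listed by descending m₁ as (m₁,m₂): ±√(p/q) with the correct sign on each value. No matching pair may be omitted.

Admissible pairs with m₁+m₂ = M = 1/2: (-5/2,3), (-3/2,2), (-1/2,1), (1/2,0), (3/2,-1), (5/2,-2)
  (m₁,m₂)=(5/2,-2): CG² = 5/21, CG = +√(5/21)
  (m₁,m₂)=(3/2,-1): CG² = 7/30, CG = −√(7/30)
  (m₁,m₂)=(1/2,0): CG² = 4/35, CG = +√(4/35)   ← matches the target
  (m₁,m₂)=(-1/2,1): CG² = 1/105, CG = −√(1/105)
  (m₁,m₂)=(-3/2,2): CG² = 1/21, CG = −√(1/21)
  (m₁,m₂)=(-5/2,3): CG² = 5/14, CG = +√(5/14)
Pairs with CG² = 4/35: (1/2,0): +√(4/35)

(1/2,0): +√(4/35)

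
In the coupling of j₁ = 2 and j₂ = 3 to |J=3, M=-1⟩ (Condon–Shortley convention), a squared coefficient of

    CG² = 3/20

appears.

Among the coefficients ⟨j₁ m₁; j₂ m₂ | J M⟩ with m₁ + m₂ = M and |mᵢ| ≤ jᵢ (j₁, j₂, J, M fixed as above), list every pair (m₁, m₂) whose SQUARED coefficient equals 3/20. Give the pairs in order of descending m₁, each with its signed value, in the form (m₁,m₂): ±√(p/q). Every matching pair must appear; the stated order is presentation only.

(0,-1): −√(3/20)

Admissible pairs with m₁+m₂ = M = -1: (-2,1), (-1,0), (0,-1), (1,-2), (2,-3)
  (m₁,m₂)=(2,-3): CG² = 1/6, CG = +√(1/6)
  (m₁,m₂)=(1,-2): CG² = 1/4, CG = +√(1/4)
  (m₁,m₂)=(0,-1): CG² = 3/20, CG = −√(3/20)   ← matches the target
  (m₁,m₂)=(-1,0): CG² = 1/30, CG = −√(1/30)
  (m₁,m₂)=(-2,1): CG² = 2/5, CG = +√(2/5)
Pairs with CG² = 3/20: (0,-1): −√(3/20)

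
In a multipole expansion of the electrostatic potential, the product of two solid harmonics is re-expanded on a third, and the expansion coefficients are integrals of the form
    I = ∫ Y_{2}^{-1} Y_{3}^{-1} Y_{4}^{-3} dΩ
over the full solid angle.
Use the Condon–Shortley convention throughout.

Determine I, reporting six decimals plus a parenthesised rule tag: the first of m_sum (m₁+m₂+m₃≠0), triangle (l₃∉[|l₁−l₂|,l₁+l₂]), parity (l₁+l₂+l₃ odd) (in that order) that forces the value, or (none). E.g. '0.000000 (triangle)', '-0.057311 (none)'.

m-sum = -1 − 1 − 3 = -5 ≠ 0 ⇒ I = 0

0.000000 (m_sum)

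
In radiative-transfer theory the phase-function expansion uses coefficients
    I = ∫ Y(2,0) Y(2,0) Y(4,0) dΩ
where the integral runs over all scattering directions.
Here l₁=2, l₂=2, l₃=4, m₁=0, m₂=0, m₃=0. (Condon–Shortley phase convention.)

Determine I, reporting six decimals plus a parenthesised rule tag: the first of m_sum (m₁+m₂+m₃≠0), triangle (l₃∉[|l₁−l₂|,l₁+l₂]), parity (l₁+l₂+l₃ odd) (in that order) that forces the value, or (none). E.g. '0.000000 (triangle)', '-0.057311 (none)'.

m-sum 0 ✓  L=8 even ✓  0≤4≤4 ✓
Π(2lᵢ+1) = 5×5×9 = 225
triangle coeff Δ(2,2,4) = 1/630
Σ_t [0,0]: t=0:+1/16 = 1/16
(3j)²=2/35 [(2 2 4; 0 0 0)], sign=+1
(m-triple is (0,0,0) — same symbol as above.)
⇒ 4πI² = 36/49
I = (+1)√(36/49/(4π)) = 0.24179554
No selection rule forces the value: the integral is nonzero (none).

0.241796 (none)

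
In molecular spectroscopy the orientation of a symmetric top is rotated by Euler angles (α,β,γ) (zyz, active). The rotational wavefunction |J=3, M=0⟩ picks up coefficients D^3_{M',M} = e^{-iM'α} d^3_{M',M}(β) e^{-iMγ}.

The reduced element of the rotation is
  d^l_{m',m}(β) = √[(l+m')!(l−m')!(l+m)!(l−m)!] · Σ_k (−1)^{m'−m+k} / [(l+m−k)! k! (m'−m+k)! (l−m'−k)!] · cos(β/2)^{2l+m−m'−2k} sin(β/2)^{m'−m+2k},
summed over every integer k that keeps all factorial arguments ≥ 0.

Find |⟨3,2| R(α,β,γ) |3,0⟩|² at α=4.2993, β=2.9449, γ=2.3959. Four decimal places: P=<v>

P=0.0026

First d^3_{2,0}(β=2.9449), then the phase factors e^{-i(2)α} and e^{-i(0)γ}:
Half-angle: c=0.098188, s=0.995168. N=√(120·1·6·6)=65.726707
k: max(0,(0)−(2))=0 … min(3+(0),3−(2))=1
  k=0: (−1)^2·65.7267/(12)·0.0982^4·0.9952^2 = +0.000504
  k=1: (−1)^3·65.7267/(12)·0.0982^2·0.9952^4 = -0.051792
d^3_{2,0}(2.9449) = +0.000504 -0.051792 = -0.051288
|D^3_{2,0}|² = |d^3_{2,0}(β)|² = (-0.051288)² = 0.002630 (the z-rotation phases have unit modulus)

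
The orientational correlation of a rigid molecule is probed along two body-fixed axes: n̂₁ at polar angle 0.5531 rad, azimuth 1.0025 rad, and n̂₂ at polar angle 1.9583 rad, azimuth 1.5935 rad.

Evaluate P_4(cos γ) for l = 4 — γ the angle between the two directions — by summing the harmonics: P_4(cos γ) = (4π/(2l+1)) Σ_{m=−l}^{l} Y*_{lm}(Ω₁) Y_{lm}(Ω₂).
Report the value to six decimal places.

0.349775

Expand P_4 via completeness: Σ_{m} conj(Y_{4,m}) at Ω₁ times Y_{4,m} at Ω₂ —
  m=-4: (-0.02177 - 0.02573j) × (0.32384 - 0.02949j) = -0.00781 - 0.00769j  (running Σ = -0.00781 - 0.00769j)
  m=-3: (-0.15302 + 0.02064j) × (-0.02555 - 0.37451j) = 0.01164 + 0.05678j  (running Σ = 0.00383 + 0.04909j)
  m=-2: (-0.15800 + 0.34072j) × (0.00013 - 0.00001j) = -0.00002 + 0.00005j  (running Σ = 0.00381 + 0.04914j)
  m=-1: (0.23539 + 0.36862j) × (-0.00752 - 0.33102j) = 0.12025 - 0.08069j  (running Σ = 0.12406 - 0.03155j)
  m=0: (-0.03948 + 0.00000j) × (-0.06031 + 0.00000j) = 0.00238 + 0.00000j  (running Σ = 0.12644 - 0.03155j)
  m=1: (-0.23539 + 0.36862j) × (0.00752 - 0.33102j) = 0.12025 + 0.08069j  (running Σ = 0.24670 + 0.04914j)
  m=2: (-0.15800 - 0.34072j) × (0.00013 + 0.00001j) = -0.00002 - 0.00005j  (running Σ = 0.24668 + 0.04909j)
  m=3: (0.15302 + 0.02064j) × (0.02555 - 0.37451j) = 0.01164 - 0.05678j  (running Σ = 0.25832 - 0.00769j)
  m=4: (-0.02177 + 0.02573j) × (0.32384 + 0.02949j) = -0.00781 + 0.00769j  (running Σ = 0.25051 - 0.00000j)
Accumulated sum 0.25051 - 0.00000j; after 4π/(2l+1) scaling, 0.34977 - 0.00000j ⇒ P_4 = 0.349775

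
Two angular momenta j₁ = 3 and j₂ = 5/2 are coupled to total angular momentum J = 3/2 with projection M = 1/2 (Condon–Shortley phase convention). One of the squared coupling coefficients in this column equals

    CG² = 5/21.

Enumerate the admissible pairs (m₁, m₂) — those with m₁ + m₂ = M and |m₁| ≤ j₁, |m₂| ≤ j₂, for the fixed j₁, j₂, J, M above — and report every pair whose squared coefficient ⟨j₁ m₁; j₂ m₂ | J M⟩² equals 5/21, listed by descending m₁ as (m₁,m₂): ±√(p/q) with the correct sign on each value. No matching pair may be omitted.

Admissible pairs with m₁+m₂ = M = 1/2: (-2,5/2), (-1,3/2), (0,1/2), (1,-1/2), (2,-3/2), (3,-5/2)
  (m₁,m₂)=(3,-5/2): CG² = 5/14, CG = +√(5/14)
  (m₁,m₂)=(2,-3/2): CG² = 1/21, CG = −√(1/21)
  (m₁,m₂)=(1,-1/2): CG² = 1/105, CG = −√(1/105)
  (m₁,m₂)=(0,1/2): CG² = 4/35, CG = +√(4/35)
  (m₁,m₂)=(-1,3/2): CG² = 7/30, CG = −√(7/30)
  (m₁,m₂)=(-2,5/2): CG² = 5/21, CG = +√(5/21)   ← matches the target
Pairs with CG² = 5/21: (-2,5/2): +√(5/21)

(-2,5/2): +√(5/21)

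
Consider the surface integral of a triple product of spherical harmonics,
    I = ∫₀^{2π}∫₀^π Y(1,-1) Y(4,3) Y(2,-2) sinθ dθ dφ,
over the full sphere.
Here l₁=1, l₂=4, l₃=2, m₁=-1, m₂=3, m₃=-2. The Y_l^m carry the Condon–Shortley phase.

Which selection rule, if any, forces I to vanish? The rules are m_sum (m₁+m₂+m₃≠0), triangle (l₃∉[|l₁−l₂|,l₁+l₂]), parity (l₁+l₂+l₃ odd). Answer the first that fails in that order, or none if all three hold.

triangle

m₁+m₂+m₃ = -1 + 3 − 2 = 0  ✓
triangle: need |l₁−l₂| ≤ l₃ ≤ l₁+l₂ = [3,5]; l₃=2 is outside  ✗
parity: l₁+l₂+l₃ = 7 is odd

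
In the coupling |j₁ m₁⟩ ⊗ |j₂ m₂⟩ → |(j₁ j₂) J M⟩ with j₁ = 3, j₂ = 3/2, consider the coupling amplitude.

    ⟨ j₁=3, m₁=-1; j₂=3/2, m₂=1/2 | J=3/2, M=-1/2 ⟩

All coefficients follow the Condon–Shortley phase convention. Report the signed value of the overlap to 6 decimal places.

triangle: 3!·3!·0!/7! = 36/5040
(j±m)!: 2!·4!·2!·1!·1!·2! = 192
prefactor² = (2J+1)·Δ·N² = 192/35
  k=2: +1/(2!·1!·2!·0!·1!·0!) = 1/4
Σ = 1/4  ⇒  CG² = 192/35·(1/4)² = 12/35
CG = +√(12/35) = +0.585540

+0.585540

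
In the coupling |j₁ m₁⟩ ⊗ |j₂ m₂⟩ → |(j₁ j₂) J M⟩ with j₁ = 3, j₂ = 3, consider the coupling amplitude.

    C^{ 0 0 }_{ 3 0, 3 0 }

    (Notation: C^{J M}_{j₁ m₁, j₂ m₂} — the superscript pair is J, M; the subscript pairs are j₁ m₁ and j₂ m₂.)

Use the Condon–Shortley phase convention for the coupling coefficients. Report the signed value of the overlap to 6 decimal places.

−√(1/7) ≈ -0.377964

j₁+j₂−J=6  J+j₁−j₂=0  J−j₁+j₂=0  j₁+j₂+J+1=7
(j₁±m₁, j₂±m₂, J±M) = (3,3,3,3,0,0)
P² = 1296/7
sum k=3..3:
  [3] −1/36 = -1/36
S = -1/36
C² = P²·S² = 1/7 ; C = -0.377964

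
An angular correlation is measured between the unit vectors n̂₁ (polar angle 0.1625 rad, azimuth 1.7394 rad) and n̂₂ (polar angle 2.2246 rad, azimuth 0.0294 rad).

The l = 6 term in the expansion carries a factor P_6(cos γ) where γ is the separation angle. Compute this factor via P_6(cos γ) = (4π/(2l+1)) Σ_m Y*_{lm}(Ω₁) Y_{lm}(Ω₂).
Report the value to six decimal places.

0.126405

Addition theorem: P_6(cos γ) = (4π/13) Σ_m Y*_{lm}(Ω₁) Y_{lm}(Ω₂), m = −6…6:
  [-6]  conj(Y_{6,-6})(Ω₁) = -0.000005-0.000007i ; Y_{6,-6}(Ω₂) = +0.118965-0.021206i ; Δ = -0.000001-0.000001i
  [-5]  conj(Y_{6,-5})(Ω₁) = -0.000137+0.000122i ; Y_{6,-5}(Ω₂) = -0.317284+0.046980i ; Δ = +0.000038-0.000045i
  [-4]  conj(Y_{6,-4})(Ω₁) = +0.001854+0.001482i ; Y_{6,-4}(Ω₂) = +0.431715-0.051005i ; Δ = +0.000876+0.000545i
  [-3]  conj(Y_{6,-3})(Ω₁) = +0.010171-0.018364i ; Y_{6,-3}(Ω₂) = -0.211019+0.018660i ; Δ = -0.001804+0.004065i
  [-2]  conj(Y_{6,-2})(Ω₁) = -0.118792-0.041648i ; Y_{6,-2}(Ω₂) = -0.234117+0.013782i ; Δ = +0.028385+0.008113i
  [-1]  conj(Y_{6,-1})(Ω₁) = -0.078147+0.459095i ; Y_{6,-1}(Ω₂) = +0.314486-0.009249i ; Δ = -0.020330+0.145102i
  [+0]  conj(Y_{6,0})(Ω₁) = +0.753771-0.000000i ; Y_{6,0}(Ω₂) = +0.154474+0.000000i ; Δ = +0.116438+0.000000i
  [+1]  conj(Y_{6,1})(Ω₁) = +0.078147+0.459095i ; Y_{6,1}(Ω₂) = -0.314486-0.009249i ; Δ = -0.020330-0.145102i
  [+2]  conj(Y_{6,2})(Ω₁) = -0.118792+0.041648i ; Y_{6,2}(Ω₂) = -0.234117-0.013782i ; Δ = +0.028385-0.008113i
  [+3]  conj(Y_{6,3})(Ω₁) = -0.010171-0.018364i ; Y_{6,3}(Ω₂) = +0.211019+0.018660i ; Δ = -0.001804-0.004065i
  [+4]  conj(Y_{6,4})(Ω₁) = +0.001854-0.001482i ; Y_{6,4}(Ω₂) = +0.431715+0.051005i ; Δ = +0.000876-0.000545i
  [+5]  conj(Y_{6,5})(Ω₁) = +0.000137+0.000122i ; Y_{6,5}(Ω₂) = +0.317284+0.046980i ; Δ = +0.000038+0.000045i
  [+6]  conj(Y_{6,6})(Ω₁) = -0.000005+0.000007i ; Y_{6,6}(Ω₂) = +0.118965+0.021206i ; Δ = -0.000001+0.000001i
Total Σ_m = +0.130767-0.000000i. Multiply by 0.966644: +0.126405-0.000000i. P_6(cos γ) = 0.126405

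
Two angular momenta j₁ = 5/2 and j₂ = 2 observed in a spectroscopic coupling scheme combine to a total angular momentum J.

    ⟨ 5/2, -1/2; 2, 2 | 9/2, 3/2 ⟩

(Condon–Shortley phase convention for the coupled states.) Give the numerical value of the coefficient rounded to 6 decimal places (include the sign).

+0.345033

√[10·0!5!4!/10! · 2!3!4!0!6!3!] = √(69120/7)
  +(−1)^0/∏(0,0,3,4,2,0)! = 1/288  (running 1/288)
⟨..|..⟩ = √(69120/7)·(1/288) = +0.345033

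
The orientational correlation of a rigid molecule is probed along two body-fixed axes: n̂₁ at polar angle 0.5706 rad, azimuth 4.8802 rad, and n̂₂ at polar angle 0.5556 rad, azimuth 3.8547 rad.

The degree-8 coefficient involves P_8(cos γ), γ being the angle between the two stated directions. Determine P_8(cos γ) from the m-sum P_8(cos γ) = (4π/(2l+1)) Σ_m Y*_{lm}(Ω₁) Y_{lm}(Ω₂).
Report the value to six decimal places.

-0.326195

Addition theorem: P_8(cos γ) = (4π/17) Σ_m Y*_{lm}(Ω₁) Y_{lm}(Ω₂), m = −8…8:
  [-8]  conj(Y_{8,-8})(Ω₁) = +0.000845+0.003637i ; Y_{8,-8}(Ω₂) = +0.002586+0.001688i ; Δ = -0.000004+0.000011i
  [-7]  conj(Y_{8,-7})(Ω₁) = -0.021471+0.008980i ; Y_{8,-7}(Ω₂) = -0.005486-0.019123i ; Δ = +0.000289+0.000361i
  [-6]  conj(Y_{8,-6})(Ω₁) = -0.048083-0.076029i ; Y_{8,-6}(Ω₂) = -0.033475+0.072275i ; Δ = +0.007105-0.000930i
  [-5]  conj(Y_{8,-5})(Ω₁) = +0.178458-0.160266i ; Y_{8,-5}(Ω₂) = +0.201201-0.090805i ; Δ = +0.021353-0.048450i
  [-4]  conj(Y_{8,-4})(Ω₁) = +0.342513+0.272051i ; Y_{8,-4}(Ω₂) = -0.403987-0.120187i ; Δ = -0.105674-0.151071i
  [-3]  conj(Y_{8,-3})(Ω₁) = -0.231845+0.420949i ; Y_{8,-3}(Ω₂) = +0.266861+0.417694i ; Δ = -0.237698+0.015494i
  [-2]  conj(Y_{8,-2})(Ω₁) = -0.128366-0.044776i ; Y_{8,-2}(Ω₂) = +0.027054-0.185813i ; Δ = -0.011793+0.022641i
  [-1]  conj(Y_{8,-1})(Ω₁) = -0.061026+0.360237i ; Y_{8,-1}(Ω₂) = +0.254654-0.220262i ; Δ = +0.063806+0.105177i
  [+0]  conj(Y_{8,0})(Ω₁) = -0.268229-0.000000i ; Y_{8,0}(Ω₂) = -0.312973+0.000000i ; Δ = +0.083948+0.000000i
  [+1]  conj(Y_{8,1})(Ω₁) = +0.061026+0.360237i ; Y_{8,1}(Ω₂) = -0.254654-0.220262i ; Δ = +0.063806-0.105177i
  [+2]  conj(Y_{8,2})(Ω₁) = -0.128366+0.044776i ; Y_{8,2}(Ω₂) = +0.027054+0.185813i ; Δ = -0.011793-0.022641i
  [+3]  conj(Y_{8,3})(Ω₁) = +0.231845+0.420949i ; Y_{8,3}(Ω₂) = -0.266861+0.417694i ; Δ = -0.237698-0.015494i
  [+4]  conj(Y_{8,4})(Ω₁) = +0.342513-0.272051i ; Y_{8,4}(Ω₂) = -0.403987+0.120187i ; Δ = -0.105674+0.151071i
  [+5]  conj(Y_{8,5})(Ω₁) = -0.178458-0.160266i ; Y_{8,5}(Ω₂) = -0.201201-0.090805i ; Δ = +0.021353+0.048450i
  [+6]  conj(Y_{8,6})(Ω₁) = -0.048083+0.076029i ; Y_{8,6}(Ω₂) = -0.033475-0.072275i ; Δ = +0.007105+0.000930i
  [+7]  conj(Y_{8,7})(Ω₁) = +0.021471+0.008980i ; Y_{8,7}(Ω₂) = +0.005486-0.019123i ; Δ = +0.000289-0.000361i
  [+8]  conj(Y_{8,8})(Ω₁) = +0.000845-0.003637i ; Y_{8,8}(Ω₂) = +0.002586-0.001688i ; Δ = -0.000004-0.000011i
Σ over m = -0.441283+0.000000i; ×(4π/17) → -0.326195+0.000000i. Real part: -0.326195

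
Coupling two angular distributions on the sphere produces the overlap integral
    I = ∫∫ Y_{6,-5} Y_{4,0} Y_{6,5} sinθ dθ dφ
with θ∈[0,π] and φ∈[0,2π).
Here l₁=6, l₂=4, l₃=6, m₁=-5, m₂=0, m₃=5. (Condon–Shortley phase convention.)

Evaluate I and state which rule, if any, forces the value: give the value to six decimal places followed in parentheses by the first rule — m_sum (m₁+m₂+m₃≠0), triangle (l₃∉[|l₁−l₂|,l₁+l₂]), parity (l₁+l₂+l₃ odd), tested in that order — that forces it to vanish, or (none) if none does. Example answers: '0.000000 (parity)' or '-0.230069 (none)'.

Checks pass: Σm=0; 16 even; l₃=6∈[2,10].
(2·6+1)(2·4+1)(2·6+1) = 1521
Δ: 4! 8! 4! / 17! → 1/15315300
sum: t=0:+1/829440 t=1:−1/25920 t=2:+1/9216 t=3:−1/25920 t=4:+1/829440 = 7/207360
3j²(6 4 6; 0 0 0) = Δ·Π!·Σ² = 28/2431  (sign +1)
sum: t=3:−1/1451520 t=4:+1/2903040 = -1/2903040
3j²(6 4 6; -5 0 5) = Δ·Π!·Σ² = 11/1547  (sign +1)
combine: 4πI² = 1521·28/2431·11/1547 = 36/289
take √, sign +1: I = 0.09956287
No selection rule forces the value: the integral is nonzero (none).

0.099563 (none)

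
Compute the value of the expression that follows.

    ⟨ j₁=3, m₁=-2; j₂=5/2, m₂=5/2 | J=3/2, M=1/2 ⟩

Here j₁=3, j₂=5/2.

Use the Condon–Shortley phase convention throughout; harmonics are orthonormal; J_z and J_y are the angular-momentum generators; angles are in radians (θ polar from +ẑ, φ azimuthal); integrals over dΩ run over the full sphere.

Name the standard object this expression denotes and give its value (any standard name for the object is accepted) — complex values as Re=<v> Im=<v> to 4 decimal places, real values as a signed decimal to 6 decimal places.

Clebsch–Gordan coefficient, +√(5/21) ≈ +0.487950

This is a Clebsch–Gordan (vector-coupling) coefficient.
triangle: 4!·2!·1!/8! = 48/40320
(j±m)!: 1!·5!·5!·0!·2!·1! = 28800
prefactor² = (2J+1)·Δ·N² = 960/7
  k=4: +1/(4!·0!·1!·1!·1!·0!) = 1/24
Σ = 1/24  ⇒  CG² = 960/7·(1/24)² = 5/21
CG = +√(5/21) = +0.487950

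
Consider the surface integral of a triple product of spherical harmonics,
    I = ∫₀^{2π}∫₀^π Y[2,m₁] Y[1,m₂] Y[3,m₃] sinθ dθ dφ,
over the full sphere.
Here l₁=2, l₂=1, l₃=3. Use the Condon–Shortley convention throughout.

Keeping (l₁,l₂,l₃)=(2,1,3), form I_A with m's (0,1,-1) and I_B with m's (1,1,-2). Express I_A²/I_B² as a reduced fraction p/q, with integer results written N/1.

l's match ⇒ only the (l;m) 3-j factors differ between A and B.
A: triangle coeff Δ(2,1,3) = 1/105; Σ_t [0,0]: t=0:+1/8 = 1/8; (3j)²=2/35 [(2 1 3; 0 1 -1)], sign=+1
B: triangle coeff Δ(2,1,3) = 1/105; Σ_t [0,0]: t=0:+1/12 = 1/12; (3j)²=2/21 [(2 1 3; 1 1 -2)], sign=-1
I_A²/I_B² = (2/35)/(2/21) = 3/5

3/5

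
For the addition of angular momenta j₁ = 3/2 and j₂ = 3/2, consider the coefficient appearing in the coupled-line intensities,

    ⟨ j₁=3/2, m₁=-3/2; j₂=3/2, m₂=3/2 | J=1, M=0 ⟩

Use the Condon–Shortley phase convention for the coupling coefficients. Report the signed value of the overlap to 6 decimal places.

+0.670820

triangle: 2!×1!×1!/5! = 2/120
(j±m)!: 0!×3!×3!×0!×1!×1! = 36
prefactor² = (2J+1)×Δ×N² = 9/5
  k=2: +1/(2!×0!×1!×1!×0!×0!) = 1/2
Σ = 1/2  ⇒  CG² = 9/5×(1/2)² = 9/20
CG = +√(9/20) = +0.670820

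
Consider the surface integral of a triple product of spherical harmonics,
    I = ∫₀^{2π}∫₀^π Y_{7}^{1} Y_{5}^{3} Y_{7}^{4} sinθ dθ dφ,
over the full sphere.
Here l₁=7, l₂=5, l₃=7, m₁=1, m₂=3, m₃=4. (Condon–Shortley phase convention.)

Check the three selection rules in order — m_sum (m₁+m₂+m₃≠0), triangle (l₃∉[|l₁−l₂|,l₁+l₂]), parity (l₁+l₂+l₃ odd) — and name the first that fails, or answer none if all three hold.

m_sum

m₁+m₂+m₃ = 1 + 3 + 4 = 8  ✗
triangle: |7−5|=2 ≤ l₃=7 ≤ 7+5=12
parity: l₁+l₂+l₃ = 19 is odd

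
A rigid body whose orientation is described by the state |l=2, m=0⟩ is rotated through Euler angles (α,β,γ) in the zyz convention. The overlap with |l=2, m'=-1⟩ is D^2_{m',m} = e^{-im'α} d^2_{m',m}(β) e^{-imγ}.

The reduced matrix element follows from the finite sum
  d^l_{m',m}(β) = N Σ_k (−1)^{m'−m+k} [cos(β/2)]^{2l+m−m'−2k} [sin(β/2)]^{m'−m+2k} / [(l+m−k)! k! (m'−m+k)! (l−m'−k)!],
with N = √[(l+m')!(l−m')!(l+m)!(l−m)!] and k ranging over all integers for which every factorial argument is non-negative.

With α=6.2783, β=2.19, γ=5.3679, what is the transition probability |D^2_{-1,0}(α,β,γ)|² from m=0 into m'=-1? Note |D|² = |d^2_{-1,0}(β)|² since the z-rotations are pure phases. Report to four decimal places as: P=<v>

D^2_{-1,0}(6.2783,2.1900,5.3679) = e^{-i·-1·6.2783}·d^2_{-1,0}(2.1900)·e^{-i·0·5.3679}. Compute d first:
c=cos(2.190000/2)=0.458046, s=sin(2.190000/2)=0.888928; N=√[1·6·2·2]=4.898979
Admissible k: 1..2 (factorial args all ≥0)
  k=1: (−1)^0·4.8990/(2)·0.4580^3·0.8889^1 = +0.209253
  k=2: (−1)^1·4.8990/(2)·0.4580^1·0.8889^3 = -0.788107
d^2_{-1,0}(2.1900) = +0.209253 -0.788107 = -0.578855
|D^2_{-1,0}|² = |d^2_{-1,0}(β)|² = (-0.578855)² = 0.335073 (the z-rotation phases have unit modulus)

P=0.3351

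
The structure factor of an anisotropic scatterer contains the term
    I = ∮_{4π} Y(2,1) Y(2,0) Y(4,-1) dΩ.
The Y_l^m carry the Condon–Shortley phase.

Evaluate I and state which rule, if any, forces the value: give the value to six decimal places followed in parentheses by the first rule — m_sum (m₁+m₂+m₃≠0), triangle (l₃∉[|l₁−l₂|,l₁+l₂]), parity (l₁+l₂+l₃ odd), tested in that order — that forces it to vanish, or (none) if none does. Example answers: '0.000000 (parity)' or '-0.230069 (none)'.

-0.220728 (none)

Rules hold: Σm=0, L=8 even, 0≤4≤4.
N = 5·5·9 = 225
Δ = 0!·4!·4!/9! = 1/630
Racah Σ t=0..0: t=0:+1/16 = 1/16
⇒ 3j(2 2 4; 0 0 0)² = 2/35, sgn +1
Racah Σ t=0..0: t=0:+1/24 = 1/24
⇒ 3j(2 2 4; 1 0 -1)² = 1/21, sgn -1
4πI² = N·(3j₀)²·(3jₘ)² = 30/49
I = -1·√(0.612245/4π) = -0.22072812
No selection rule forces the value: the integral is nonzero (none).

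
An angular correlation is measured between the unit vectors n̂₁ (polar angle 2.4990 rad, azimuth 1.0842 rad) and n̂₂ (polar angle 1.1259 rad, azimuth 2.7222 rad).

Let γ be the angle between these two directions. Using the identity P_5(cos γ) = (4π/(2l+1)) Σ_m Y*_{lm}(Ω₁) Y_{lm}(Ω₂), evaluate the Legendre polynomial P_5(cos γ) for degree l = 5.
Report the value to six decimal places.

-0.293832

Summing Y*_{l m}(θ₁,φ₁)·Y_{l m}(θ₂,φ₂) over m ∈ [−5, 5]; prefactor 4π/(2·5+1) = 1.142397:
  m=-5: Y*=0.02335 - 0.02724j  Y=0.13968 - 0.24051j  product -0.00329 - 0.00942j
  m=-4: Y*=0.05559 + 0.14098j  Y=-0.04469 + 0.41695j  product -0.06126 + 0.01688j
  m=-3: Y*=-0.35279 - 0.03932j  Y=-0.05219 - 0.16146j  product 0.01206 + 0.05901j
  m=-2: Y*=0.25294 - 0.37163j  Y=-0.17650 - 0.19643j  product -0.11764 + 0.01591j
  m=-1: Y*=0.05859 + 0.11076j  Y=0.23041 + 0.10273j  product 0.00212 + 0.03154j
  m=+0: Y*=0.37317 + 0.00000j  Y=0.21120 + 0.00000j  product 0.07881 + 0.00000j
  m=+1: Y*=-0.05859 + 0.11076j  Y=-0.23041 + 0.10273j  product 0.00212 - 0.03154j
  m=+2: Y*=0.25294 + 0.37163j  Y=-0.17650 + 0.19643j  product -0.11764 - 0.01591j
  m=+3: Y*=0.35279 - 0.03932j  Y=0.05219 - 0.16146j  product 0.01206 - 0.05901j
  m=+4: Y*=0.05559 - 0.14098j  Y=-0.04469 - 0.41695j  product -0.06126 - 0.01688j
  m=+5: Y*=-0.02335 - 0.02724j  Y=-0.13968 - 0.24051j  product -0.00329 + 0.00942j
Total Σ_m = -0.25721 - 0.00000j. Multiply by 1.142397: -0.29383 - 0.00000j. P_5(cos γ) = -0.293832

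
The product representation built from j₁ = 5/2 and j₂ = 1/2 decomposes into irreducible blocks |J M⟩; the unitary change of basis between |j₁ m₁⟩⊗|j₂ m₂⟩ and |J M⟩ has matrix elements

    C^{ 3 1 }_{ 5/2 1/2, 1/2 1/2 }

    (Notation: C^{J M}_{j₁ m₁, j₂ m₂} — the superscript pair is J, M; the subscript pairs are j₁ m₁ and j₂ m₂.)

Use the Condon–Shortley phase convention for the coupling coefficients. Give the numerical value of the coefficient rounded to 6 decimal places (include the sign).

+0.816497  (= +√(2/3))

√[7·0!5!1!/7! · 3!2!1!0!4!2!] = √(96)
  +(−1)^0/∏(0,0,2,1,3,0)! = 1/12  (running 1/12)
⟨..|..⟩ = √(96)·(1/12) = +0.816497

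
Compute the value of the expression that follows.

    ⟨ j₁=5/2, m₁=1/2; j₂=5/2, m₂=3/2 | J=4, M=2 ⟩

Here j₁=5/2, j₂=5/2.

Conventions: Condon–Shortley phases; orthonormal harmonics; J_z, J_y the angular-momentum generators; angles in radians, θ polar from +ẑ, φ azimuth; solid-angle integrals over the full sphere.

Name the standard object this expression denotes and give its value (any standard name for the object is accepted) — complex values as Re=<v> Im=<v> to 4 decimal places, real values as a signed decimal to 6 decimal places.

Clebsch–Gordan coefficient, −√(5/28) ≈ -0.422577

This is a Clebsch–Gordan (vector-coupling) coefficient.
√[9·1!4!4!/10! · 3!2!4!1!6!2!] = √(20736/35)
  +(−1)^0/∏(0,1,2,4,2,0)! = 1/96  (running 1/96)
  +(−1)^1/∏(1,0,1,3,3,1)! = -1/36  (running -5/288)
⟨..|..⟩ = √(20736/35)·(-5/288) = -0.422577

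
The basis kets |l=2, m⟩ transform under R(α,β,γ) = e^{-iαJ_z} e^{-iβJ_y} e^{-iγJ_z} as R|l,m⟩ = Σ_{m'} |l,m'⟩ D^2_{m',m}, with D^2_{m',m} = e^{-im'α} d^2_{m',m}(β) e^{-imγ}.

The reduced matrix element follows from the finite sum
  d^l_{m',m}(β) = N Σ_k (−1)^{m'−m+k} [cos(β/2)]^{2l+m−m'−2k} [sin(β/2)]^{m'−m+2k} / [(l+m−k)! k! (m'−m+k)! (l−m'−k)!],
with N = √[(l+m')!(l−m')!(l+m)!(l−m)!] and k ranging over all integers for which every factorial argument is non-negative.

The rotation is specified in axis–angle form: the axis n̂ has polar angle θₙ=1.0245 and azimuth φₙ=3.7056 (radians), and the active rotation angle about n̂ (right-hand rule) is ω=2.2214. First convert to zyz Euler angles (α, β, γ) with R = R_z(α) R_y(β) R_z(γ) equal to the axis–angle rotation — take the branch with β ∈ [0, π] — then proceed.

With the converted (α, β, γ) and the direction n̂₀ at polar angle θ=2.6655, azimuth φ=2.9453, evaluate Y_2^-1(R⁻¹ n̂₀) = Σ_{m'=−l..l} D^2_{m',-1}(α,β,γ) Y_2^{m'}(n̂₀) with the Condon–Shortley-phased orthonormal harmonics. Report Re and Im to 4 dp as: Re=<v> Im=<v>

Axis–angle → zyz. n̂ = (sinθₙcosφₙ, sinθₙsinφₙ, cosθₙ) = (-0.722116, -0.456772, +0.519526), ω = 2.2214.
R = I cosω + sinω [n̂]ₓ + (1−cosω) n̂n̂ᵀ gives
  R = [+0.231611, +0.116221, -0.965841; +0.943014, -0.270660, +0.193568; -0.238918, -0.955634, -0.172285]
β = atan2(√(R₁₃²+R₂₃²), R₃₃) = 1.743946; α = atan2(R₂₃, R₁₃) mod 2π = 2.943799; γ = atan2(R₃₂, −R₃₁) mod 2π = 4.957377
Need the full column D^2_{m',-1} for m'=−2..2 at α=2.9438, β=1.7439, γ=4.9574.
cos(β/2)=0.643317, sin(β/2)=0.765600
d^2_{-2,-1}: single k=1 term ⇒ +0.407669;  D = -0.061163-0.403055i
d^2_{-1,-1}: k∈[0..1] ⇒ +0.171278 -0.727738 = -0.556460;  D = +0.026252-0.555841i
d^2_{0,-1}: k∈[0..1] ⇒ -0.499290 +0.707141 = +0.207851;  D = +0.050413-0.201644i
d^2_{1,-1}: k∈[0..1] ⇒ +0.727738 -0.343563 = +0.384175;  D = -0.164602+0.347126i
d^2_{2,-1}: single k=0 term ⇒ -0.577378;  D = -0.345074+0.462914i
Y_2^{m'}(θ=2.6655,φ=2.9453) and Σ D·Y over m':
  (-0.0612-0.4031i)·(+0.0750+0.0310i)  (+0.0263-0.5558i)·(+0.3086+0.0614i)  (+0.0504-0.2016i)·(+0.4320+0.0000i)  (-0.1646+0.3471i)·(-0.3086+0.0614i)  (-0.3451+0.4629i)·(+0.0750-0.0310i)
Y_2^-1(R⁻¹ n̂) = +0.089924-0.361009i

Re=0.0899 Im=-0.3610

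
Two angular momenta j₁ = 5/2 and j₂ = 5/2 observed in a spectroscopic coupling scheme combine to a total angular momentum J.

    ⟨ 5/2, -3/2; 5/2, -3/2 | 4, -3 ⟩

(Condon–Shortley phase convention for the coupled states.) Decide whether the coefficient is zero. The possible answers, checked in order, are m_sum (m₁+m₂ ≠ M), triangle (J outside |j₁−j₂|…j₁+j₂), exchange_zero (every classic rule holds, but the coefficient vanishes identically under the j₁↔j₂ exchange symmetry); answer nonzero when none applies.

exchange_zero

m-sum: m₁+m₂ = -3/2+(-3/2) = -3, M = -3  ✓
triangle: |j₁−j₂| = 0 ≤ J = 4 ≤ j₁+j₂ = 5  ✓
exchange: j₁=j₂ and m₁=m₂, and (−1)^(j₁+j₂−J) = (−1)^1 = −1 forces ⟨j₁m₁;j₂m₂|JM⟩ = −⟨j₂m₂;j₁m₁|JM⟩ = −⟨j₁m₁;j₂m₂|JM⟩ ⇒ the coefficient vanishes identically
Racah sum check: Σ_k collapses to 0 ⇒ CG = 0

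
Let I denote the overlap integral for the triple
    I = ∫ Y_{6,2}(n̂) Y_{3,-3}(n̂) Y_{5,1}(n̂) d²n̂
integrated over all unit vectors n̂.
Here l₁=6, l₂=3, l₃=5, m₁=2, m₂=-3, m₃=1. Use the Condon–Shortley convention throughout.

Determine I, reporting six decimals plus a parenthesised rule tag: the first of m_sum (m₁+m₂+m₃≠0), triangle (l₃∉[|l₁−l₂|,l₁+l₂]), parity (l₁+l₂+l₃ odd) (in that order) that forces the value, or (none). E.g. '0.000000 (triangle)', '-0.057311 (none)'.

-0.174062 (none)

Checks pass: Σm=0; 14 even; l₃=5∈[3,9].
(2·6+1)(2·3+1)(2·5+1) = 1001
Δ: 4! 8! 2! / 15! → 1/675675
sum: t=1:−1/8640 t=2:+1/2304 t=3:−1/8640 = 7/34560
3j²(6 3 5; 0 0 0) = Δ·Π!·Σ² = 7/429  (sign -1)
sum: t=0:+1/27648 = 1/27648
3j²(6 3 5; 2 -3 1) = Δ·Π!·Σ² = 10/429  (sign +1)
combine: 4πI² = 1001·7/429·10/429 = 490/1287
take √, sign -1: I = -0.17406195
No selection rule forces the value: the integral is nonzero (none).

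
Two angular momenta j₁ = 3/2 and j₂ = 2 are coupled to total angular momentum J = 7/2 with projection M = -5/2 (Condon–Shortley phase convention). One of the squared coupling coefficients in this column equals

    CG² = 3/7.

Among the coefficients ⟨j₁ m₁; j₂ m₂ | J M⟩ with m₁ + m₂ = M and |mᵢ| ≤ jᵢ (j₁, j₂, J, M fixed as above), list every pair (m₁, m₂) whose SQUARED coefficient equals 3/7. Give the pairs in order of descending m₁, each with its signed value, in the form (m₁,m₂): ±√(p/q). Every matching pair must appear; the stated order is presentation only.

(-1/2,-2): +√(3/7)

Admissible pairs with m₁+m₂ = M = -5/2: (-3/2,-1), (-1/2,-2)
  (m₁,m₂)=(-1/2,-2): CG² = 3/7, CG = +√(3/7)   ← matches the target
  (m₁,m₂)=(-3/2,-1): CG² = 4/7, CG = +√(4/7)
Pairs with CG² = 3/7: (-1/2,-2): +√(3/7)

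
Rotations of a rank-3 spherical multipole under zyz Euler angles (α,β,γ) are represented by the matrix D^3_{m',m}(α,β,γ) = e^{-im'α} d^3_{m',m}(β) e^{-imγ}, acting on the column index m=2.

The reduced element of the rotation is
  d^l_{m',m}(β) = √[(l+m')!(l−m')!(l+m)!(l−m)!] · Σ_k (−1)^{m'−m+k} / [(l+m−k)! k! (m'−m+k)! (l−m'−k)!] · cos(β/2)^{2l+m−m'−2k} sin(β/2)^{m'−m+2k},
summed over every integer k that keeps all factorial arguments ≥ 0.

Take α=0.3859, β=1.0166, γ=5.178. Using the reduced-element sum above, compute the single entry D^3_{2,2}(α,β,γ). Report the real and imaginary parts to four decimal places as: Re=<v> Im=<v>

Re=-0.0323 Im=-0.2432

D^3_{2,2}(0.3859,1.0166,5.1780) = e^{-i·2·0.3859}·d^3_{2,2}(1.0166)·e^{-i·2·5.1780}. Compute d first:
With c≡cos(β/2)=0.873573 and s≡sin(β/2)=0.486693, N=[120·1·120·1]^{1/2}=120.000000
Admissible k: 0..1 (factorial args all ≥0)
  k=0: (−1)^0·120.0000/(120)·0.8736^6·0.4867^0 = +0.444422
  k=1: (−1)^1·120.0000/(24)·0.8736^4·0.4867^2 = -0.689727
d^3_{2,2}(1.0166) = +0.444422 -0.689727 = -0.245305
Phases: e^{-i·(2)·0.3859}=+0.716656-0.697426i, e^{-i·(2)·5.1780}=-0.596854+0.802350i ⇒ D=-0.032341-0.243163i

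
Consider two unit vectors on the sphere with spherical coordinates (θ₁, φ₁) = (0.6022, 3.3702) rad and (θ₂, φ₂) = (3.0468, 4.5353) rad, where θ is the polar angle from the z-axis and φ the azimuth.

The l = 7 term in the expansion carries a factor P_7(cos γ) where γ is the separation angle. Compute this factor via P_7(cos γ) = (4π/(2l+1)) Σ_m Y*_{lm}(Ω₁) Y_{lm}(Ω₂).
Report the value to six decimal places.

0.236657

Term-by-term m-sum for l=7 (normalisation 4π/15 = 0.837758):
  m=-7: Y*=+0.000276-0.009354i  Y=+0.000000-0.000000i  product -0.000000-0.000000i
  m=-6: Y*=+0.010078+0.049932i  Y=+0.000001+0.000001i  product -0.000000+0.000000i
  m=-5: Y*=-0.069499-0.152439i  Y=-0.000026+0.000021i  product +0.000005+0.000002i
  m=-4: Y*=+0.221475+0.287518i  Y=-0.000440-0.000377i  product +0.000011-0.000210i
  m=-3: Y*=-0.375532-0.307312i  Y=+0.003709-0.006312i  product -0.003333+0.001231i
  m=-2: Y*=+0.232000+0.114140i  Y=+0.060773+0.022472i  product +0.011534+0.012150i
  m=-1: Y*=+0.255356+0.059415i  Y=-0.064108+0.358220i  product -0.037654+0.087665i
  m=+0: Y*=-0.355837-0.000000i  Y=-0.959320+0.000000i  product +0.341361+0.000000i
  m=+1: Y*=-0.255356+0.059415i  Y=+0.064108+0.358220i  product -0.037654-0.087665i
  m=+2: Y*=+0.232000-0.114140i  Y=+0.060773-0.022472i  product +0.011534-0.012150i
  m=+3: Y*=+0.375532-0.307312i  Y=-0.003709-0.006312i  product -0.003333-0.001231i
  m=+4: Y*=+0.221475-0.287518i  Y=-0.000440+0.000377i  product +0.000011+0.000210i
  m=+5: Y*=+0.069499-0.152439i  Y=+0.000026+0.000021i  product +0.000005-0.000002i
  m=+6: Y*=+0.010078-0.049932i  Y=+0.000001-0.000001i  product -0.000000-0.000000i
  m=+7: Y*=-0.000276-0.009354i  Y=-0.000000-0.000000i  product -0.000000+0.000000i
Σ over m = +0.282488-0.000000i; ×(4π/15) → +0.236657-0.000000i. Real part: 0.236657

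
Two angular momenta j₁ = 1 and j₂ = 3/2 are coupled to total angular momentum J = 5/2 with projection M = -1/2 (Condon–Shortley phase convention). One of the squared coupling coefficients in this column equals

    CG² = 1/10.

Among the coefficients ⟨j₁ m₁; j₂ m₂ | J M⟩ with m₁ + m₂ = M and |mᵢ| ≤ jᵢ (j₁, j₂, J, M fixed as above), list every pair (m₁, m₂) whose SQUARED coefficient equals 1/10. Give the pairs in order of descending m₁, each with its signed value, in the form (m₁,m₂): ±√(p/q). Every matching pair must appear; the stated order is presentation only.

Admissible pairs with m₁+m₂ = M = -1/2: (-1,1/2), (0,-1/2), (1,-3/2)
  (m₁,m₂)=(1,-3/2): CG² = 1/10, CG = +√(1/10)   ← matches the target
  (m₁,m₂)=(0,-1/2): CG² = 3/5, CG = +√(3/5)
  (m₁,m₂)=(-1,1/2): CG² = 3/10, CG = +√(3/10)
Pairs with CG² = 1/10: (1,-3/2): +√(1/10)

(1,-3/2): +√(1/10)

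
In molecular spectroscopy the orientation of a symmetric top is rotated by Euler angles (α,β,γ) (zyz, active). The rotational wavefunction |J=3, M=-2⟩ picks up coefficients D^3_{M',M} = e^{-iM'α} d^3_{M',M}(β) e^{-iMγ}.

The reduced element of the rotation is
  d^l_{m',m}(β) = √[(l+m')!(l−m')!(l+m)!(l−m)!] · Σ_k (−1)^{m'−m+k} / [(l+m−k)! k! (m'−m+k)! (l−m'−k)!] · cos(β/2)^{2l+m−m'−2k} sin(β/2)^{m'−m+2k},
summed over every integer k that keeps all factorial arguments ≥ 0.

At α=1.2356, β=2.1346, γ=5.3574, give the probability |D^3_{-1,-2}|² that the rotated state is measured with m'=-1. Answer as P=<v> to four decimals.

P=0.1640

D^3_{-1,-2}(1.2356,2.1346,5.3574) = e^{-i·-1·1.2356}·d^3_{-1,-2}(2.1346)·e^{-i·-2·5.3574}. Compute d first:
Half-angle: c=0.482491, s=0.875901. N=√(2·24·1·120)=75.894664
The bounds max(0,m−m')=0 and min(l+m,l−m')=1 give 2 terms
  k=0: (−1)^1·75.8947/(24)·0.4825^5·0.8759^1 = -0.072427
  k=1: (−1)^2·75.8947/(12)·0.4825^3·0.8759^3 = +0.477378
d^3_{-1,-2}(2.1346) = -0.072427 +0.477378 = +0.404951
|D^3_{-1,-2}|² = |d^3_{-1,-2}(β)|² = (+0.404951)² = 0.163985 (the z-rotation phases have unit modulus)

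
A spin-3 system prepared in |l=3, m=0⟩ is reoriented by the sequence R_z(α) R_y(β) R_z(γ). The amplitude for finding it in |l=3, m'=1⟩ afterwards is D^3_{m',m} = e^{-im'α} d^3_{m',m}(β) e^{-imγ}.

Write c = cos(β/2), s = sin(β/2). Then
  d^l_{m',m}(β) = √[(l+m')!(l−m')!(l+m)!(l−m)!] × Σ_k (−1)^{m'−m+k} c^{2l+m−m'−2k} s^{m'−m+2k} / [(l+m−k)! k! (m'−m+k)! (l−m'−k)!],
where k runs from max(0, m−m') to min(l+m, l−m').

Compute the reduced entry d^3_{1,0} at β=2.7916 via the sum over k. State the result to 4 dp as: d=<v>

d=-0.5066

d^3_{1,0}(β=2.7916) via the finite sum:
c=cos(2.791600/2)=0.174105, s=sin(2.791600/2)=0.984727; N=√[24·2·6·6]=41.569219
Admissible k: 0..2 (factorial args all ≥0)
  k=0: (−1)^1·41.5692/(12)·0.1741^5·0.9847^1 = -0.000546
  k=1: (−1)^2·41.5692/(4)·0.1741^3·0.9847^3 = +0.052371
  k=2: (−1)^3·41.5692/(12)·0.1741^1·0.9847^5 = -0.558445
d^3_{1,0}(2.7916) = -0.000546 +0.052371 -0.558445 = -0.506620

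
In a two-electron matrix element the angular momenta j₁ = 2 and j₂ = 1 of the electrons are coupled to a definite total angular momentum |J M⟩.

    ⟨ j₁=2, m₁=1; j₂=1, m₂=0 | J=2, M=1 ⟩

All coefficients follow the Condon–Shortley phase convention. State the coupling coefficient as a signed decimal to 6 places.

triangle: 1!*3!*1!/6! = 6/720
(j±m)!: 3!*1!*1!*1!*3!*1! = 36
prefactor² = (2J+1)*Δ*N² = 3/2
  k=0: +1/(0!*1!*1!*1!*2!*0!) = 1/2
  k=1: −1/(1!*0!*0!*0!*3!*1!) = -1/6
Σ = 1/3  ⇒  CG² = 3/2*(1/3)² = 1/6
CG = +√(1/6) = +0.408248

+0.408248  (= +√(1/6))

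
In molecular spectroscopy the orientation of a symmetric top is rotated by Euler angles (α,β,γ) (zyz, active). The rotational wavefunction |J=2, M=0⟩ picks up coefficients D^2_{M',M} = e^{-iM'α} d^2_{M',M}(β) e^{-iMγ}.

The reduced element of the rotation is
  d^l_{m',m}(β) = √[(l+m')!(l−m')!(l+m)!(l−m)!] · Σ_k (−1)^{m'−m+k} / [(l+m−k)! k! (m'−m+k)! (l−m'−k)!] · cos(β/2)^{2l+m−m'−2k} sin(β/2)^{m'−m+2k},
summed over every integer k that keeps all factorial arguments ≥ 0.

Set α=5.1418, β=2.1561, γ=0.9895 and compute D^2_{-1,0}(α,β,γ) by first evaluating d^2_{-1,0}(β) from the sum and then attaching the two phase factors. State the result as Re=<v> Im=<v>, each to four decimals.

D^2_{-1,0}(5.1418,2.1561,0.9895) = e^{-i·-1·5.1418}·d^2_{-1,0}(2.1561)·e^{-i·0·0.9895}. Compute d first:
c=cos(2.156100/2)=0.473047, s=sin(2.156100/2)=0.881037; N=√[1·6·2·2]=4.898979
k∈{1,2} keeps every argument non-negative
  k=1: (−1)^0·4.8990/(2)·0.4730^3·0.8810^1 = +0.228446
  k=2: (−1)^1·4.8990/(2)·0.4730^1·0.8810^3 = -0.792433
d^2_{-1,0}(2.1561) = +0.228446 -0.792433 = -0.563987
Phases: e^{-i·(-1)·5.1418}=+0.416335-0.909211i, e^{-i·(0)·0.9895}=+1.000000+0.000000i ⇒ D=-0.234808+0.512784i

Re=-0.2348 Im=0.5128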